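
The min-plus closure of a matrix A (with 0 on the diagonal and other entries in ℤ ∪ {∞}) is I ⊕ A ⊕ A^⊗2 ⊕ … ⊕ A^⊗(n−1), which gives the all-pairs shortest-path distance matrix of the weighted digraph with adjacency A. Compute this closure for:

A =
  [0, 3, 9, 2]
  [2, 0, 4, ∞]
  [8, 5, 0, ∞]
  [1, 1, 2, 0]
Closure =
  [0, 3, 4, 2]
  [2, 0, 4, 4]
  [7, 5, 0, 9]
  [1, 1, 2, 0]

This is the Floyd-Warshall all-pairs shortest-path computation. For each intermediate vertex k = 0, 1, …, 3, update dist[i][j] ← min(dist[i][j], dist[i][k] + dist[k][j]). The final matrix gives, for each (i, j), the minimum total weight of any directed path from i to j (possibly empty when i = j).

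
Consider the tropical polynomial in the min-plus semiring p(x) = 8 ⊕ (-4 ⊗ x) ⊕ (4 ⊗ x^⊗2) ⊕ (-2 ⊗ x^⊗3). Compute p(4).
p(4) = 0

A tropical monomial a ⊗ x^⊗i evaluates to a + i · x. Evaluating each term at x = 4:
  Term 0 contributes 8 + 0 · 4 = 8
  Term 1 contributes -4 + 1 · 4 = 0
  Term 2 contributes 4 + 2 · 4 = 12
  Term 3 contributes -2 + 3 · 4 = 10
p(4) = ⊕ of these = min[8, 0, 12, 10] = 0.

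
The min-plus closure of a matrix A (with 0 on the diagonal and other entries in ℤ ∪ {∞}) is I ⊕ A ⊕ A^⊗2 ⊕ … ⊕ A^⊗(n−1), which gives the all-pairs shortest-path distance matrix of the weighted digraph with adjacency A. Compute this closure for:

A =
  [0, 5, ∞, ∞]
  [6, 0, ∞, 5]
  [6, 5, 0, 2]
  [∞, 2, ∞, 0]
Closure =
  [0, 5, ∞, 10]
  [6, 0, ∞, 5]
  [6, 4, 0, 2]
  [8, 2, ∞, 0]

This is the Floyd-Warshall all-pairs shortest-path computation. For each intermediate vertex k = 0, 1, …, 3, update dist[i][j] ← min(dist[i][j], dist[i][k] + dist[k][j]). The final matrix gives, for each (i, j), the minimum total weight of any directed path from i to j (possibly empty when i = j).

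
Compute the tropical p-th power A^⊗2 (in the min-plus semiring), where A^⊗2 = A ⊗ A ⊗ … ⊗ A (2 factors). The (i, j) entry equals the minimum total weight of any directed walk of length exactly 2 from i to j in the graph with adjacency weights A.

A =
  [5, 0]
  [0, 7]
A^⊗2 =
  [0, 5]
  [5, 0]

Each entry (A^⊗2)_ij equals the minimum over all length-2 walks i = v_0 → v_1 → … → v_2 = j of Σ_t A[v_t][v_{t+1}]. For example, for (i, j) = (0, 1) we minimise over 2 possible intermediate vertex sequences; the minimum is 5, attained along the walk 0 → 0 → 1.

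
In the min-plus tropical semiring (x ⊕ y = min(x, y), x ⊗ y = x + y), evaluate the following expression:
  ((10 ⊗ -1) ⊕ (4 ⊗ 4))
((10 ⊗ -1) ⊕ (4 ⊗ 4)) = 8

Expand innermost to outermost. Recall ⊕ takes the minimum of its arguments and ⊗ takes their sum. Working out the expression ((10 ⊗ -1) ⊕ (4 ⊗ 4)) gives 8.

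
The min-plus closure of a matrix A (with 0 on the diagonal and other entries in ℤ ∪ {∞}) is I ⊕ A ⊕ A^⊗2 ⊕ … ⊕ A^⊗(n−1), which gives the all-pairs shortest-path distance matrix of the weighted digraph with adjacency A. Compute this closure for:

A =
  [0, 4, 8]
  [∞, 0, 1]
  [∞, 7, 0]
Closure =
  [0, 4, 5]
  [∞, 0, 1]
  [∞, 7, 0]

This is the Floyd-Warshall all-pairs shortest-path computation. For each intermediate vertex k = 0, 1, …, 2, update dist[i][j] ← min(dist[i][j], dist[i][k] + dist[k][j]). The final matrix gives, for each (i, j), the minimum total weight of any directed path from i to j (possibly empty when i = j).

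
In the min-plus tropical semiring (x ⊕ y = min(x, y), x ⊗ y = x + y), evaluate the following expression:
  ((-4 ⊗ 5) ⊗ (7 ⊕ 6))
((-4 ⊗ 5) ⊗ (7 ⊕ 6)) = 7

Expand innermost to outermost. Recall ⊕ takes the minimum of its arguments and ⊗ takes their sum. Working out the expression ((-4 ⊗ 5) ⊗ (7 ⊕ 6)) gives 7.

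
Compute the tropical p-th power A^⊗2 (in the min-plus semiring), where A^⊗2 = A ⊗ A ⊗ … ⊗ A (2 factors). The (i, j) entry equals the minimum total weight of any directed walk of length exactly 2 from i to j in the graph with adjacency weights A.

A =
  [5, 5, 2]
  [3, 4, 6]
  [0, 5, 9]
A^⊗2 =
  [2, 7, 7]
  [6, 8, 5]
  [5, 5, 2]

Each entry (A^⊗2)_ij equals the minimum over all length-2 walks i = v_0 → v_1 → … → v_2 = j of Σ_t A[v_t][v_{t+1}]. For example, for (i, j) = (0, 2) we minimise over 3 possible intermediate vertex sequences; the minimum is 7, attained along the walk 0 → 0 → 2.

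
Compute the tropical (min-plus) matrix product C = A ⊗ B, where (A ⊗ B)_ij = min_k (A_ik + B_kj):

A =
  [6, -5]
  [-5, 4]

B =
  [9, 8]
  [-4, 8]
A ⊗ B =
  [-9, 3]
  [0, 3]

Apply the min-plus product entry-by-entry:
  C[0][0] = min over k of (A[0][0] + B[0][0] = 6 + 9 = 15, A[0][1] + B[1][0] = -5 + -4 = -9) = -9 (attained at k = 1)
  C[0][1] = min over k of (A[0][0] + B[0][1] = 6 + 8 = 14, A[0][1] + B[1][1] = -5 + 8 = 3) = 3 (attained at k = 1)
  C[1][0] = min over k of (A[1][0] + B[0][0] = -5 + 9 = 4, A[1][1] + B[1][0] = 4 + -4 = 0) = 0 (attained at k = 1)
  C[1][1] = min over k of (A[1][0] + B[0][1] = -5 + 8 = 3, A[1][1] + B[1][1] = 4 + 8 = 12) = 3 (attained at k = 0)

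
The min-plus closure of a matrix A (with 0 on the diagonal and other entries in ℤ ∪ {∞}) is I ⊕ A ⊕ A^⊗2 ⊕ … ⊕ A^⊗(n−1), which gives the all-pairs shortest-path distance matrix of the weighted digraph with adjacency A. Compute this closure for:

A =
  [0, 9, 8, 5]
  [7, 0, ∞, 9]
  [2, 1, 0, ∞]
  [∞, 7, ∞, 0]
Closure =
  [0, 9, 8, 5]
  [7, 0, 15, 9]
  [2, 1, 0, 7]
  [14, 7, 22, 0]

This is the Floyd-Warshall all-pairs shortest-path computation. For each intermediate vertex k = 0, 1, …, 3, update dist[i][j] ← min(dist[i][j], dist[i][k] + dist[k][j]). The final matrix gives, for each (i, j), the minimum total weight of any directed path from i to j (possibly empty when i = j).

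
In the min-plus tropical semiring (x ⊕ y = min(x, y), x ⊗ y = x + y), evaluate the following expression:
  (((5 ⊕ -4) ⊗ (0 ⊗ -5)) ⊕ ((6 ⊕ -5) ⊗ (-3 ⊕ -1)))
(((5 ⊕ -4) ⊗ (0 ⊗ -5)) ⊕ ((6 ⊕ -5) ⊗ (-3 ⊕ -1))) = -9

Expand innermost to outermost. Recall ⊕ takes the minimum of its arguments and ⊗ takes their sum. Working out the expression (((5 ⊕ -4) ⊗ (0 ⊗ -5)) ⊕ ((6 ⊕ -5) ⊗ (-3 ⊕ -1))) gives -9.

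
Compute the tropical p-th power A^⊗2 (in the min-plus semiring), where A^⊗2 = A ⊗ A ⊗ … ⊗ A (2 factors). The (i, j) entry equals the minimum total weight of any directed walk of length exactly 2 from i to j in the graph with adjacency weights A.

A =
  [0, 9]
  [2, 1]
A^⊗2 =
  [0, 9]
  [2, 2]

Each entry (A^⊗2)_ij equals the minimum over all length-2 walks i = v_0 → v_1 → … → v_2 = j of Σ_t A[v_t][v_{t+1}]. For example, for (i, j) = (0, 1) we minimise over 2 possible intermediate vertex sequences; the minimum is 9, attained along the walk 0 → 0 → 1.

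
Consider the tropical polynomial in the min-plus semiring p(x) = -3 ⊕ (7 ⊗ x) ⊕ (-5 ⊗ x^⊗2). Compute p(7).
p(7) = -3

A tropical monomial a ⊗ x^⊗i evaluates to a + i · x. Evaluating each term at x = 7:
  Term 0 contributes -3 + 0 · 7 = -3
  Term 1 contributes 7 + 1 · 7 = 14
  Term 2 contributes -5 + 2 · 7 = 9
p(7) = ⊕ of these = min[-3, 14, 9] = -3.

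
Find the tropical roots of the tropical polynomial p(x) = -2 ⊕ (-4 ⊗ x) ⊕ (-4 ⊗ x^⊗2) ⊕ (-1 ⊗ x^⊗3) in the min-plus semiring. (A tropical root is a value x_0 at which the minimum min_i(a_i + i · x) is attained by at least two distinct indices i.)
Roots: {-3, 0, 2}

Each tropical root is a break point of the lower envelope of the lines y = a_i + i · x (there are 4 lines, with slopes 0, 1, ..., 3). Only the lines that attain the minimum somewhere contribute to roots; other lines are dominated. Here the surviving (envelope) indices are i = 3, i = 2, i = 1, i = 0.
Intersections between consecutive envelope lines give the roots: for adjacent envelope indices i < j the intersection is x = (a_i − a_j) / (j − i). Reading off the sorted break points: {-3, 0, 2}.
Verification: at each break x_0, at least two indices attain the minimum of min_i(a_i + i · x_0).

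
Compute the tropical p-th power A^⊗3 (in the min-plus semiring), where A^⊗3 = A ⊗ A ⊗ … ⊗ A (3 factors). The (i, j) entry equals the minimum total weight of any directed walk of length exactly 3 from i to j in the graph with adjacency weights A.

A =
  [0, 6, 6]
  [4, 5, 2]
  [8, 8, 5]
A^⊗3 =
  [0, 6, 6]
  [4, 10, 10]
  [8, 14, 14]

Each entry (A^⊗3)_ij equals the minimum over all length-3 walks i = v_0 → v_1 → … → v_3 = j of Σ_t A[v_t][v_{t+1}]. For example, for (i, j) = (0, 2) we minimise over 9 possible intermediate vertex sequences; the minimum is 6, attained along the walk 0 → 0 → 0 → 2.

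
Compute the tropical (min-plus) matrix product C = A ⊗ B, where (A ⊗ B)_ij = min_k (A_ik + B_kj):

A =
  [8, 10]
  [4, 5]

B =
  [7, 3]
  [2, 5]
A ⊗ B =
  [12, 11]
  [7, 7]

Apply the min-plus product entry-by-entry:
  C[0][0] = min over k of (A[0][0] + B[0][0] = 8 + 7 = 15, A[0][1] + B[1][0] = 10 + 2 = 12) = 12 (attained at k = 1)
  C[0][1] = min over k of (A[0][0] + B[0][1] = 8 + 3 = 11, A[0][1] + B[1][1] = 10 + 5 = 15) = 11 (attained at k = 0)
  C[1][0] = min over k of (A[1][0] + B[0][0] = 4 + 7 = 11, A[1][1] + B[1][0] = 5 + 2 = 7) = 7 (attained at k = 1)
  C[1][1] = min over k of (A[1][0] + B[0][1] = 4 + 3 = 7, A[1][1] + B[1][1] = 5 + 5 = 10) = 7 (attained at k = 0)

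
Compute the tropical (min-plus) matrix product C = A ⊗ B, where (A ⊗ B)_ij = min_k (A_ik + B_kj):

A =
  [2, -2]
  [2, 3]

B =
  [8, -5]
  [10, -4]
A ⊗ B =
  [8, -6]
  [10, -3]

Apply the min-plus product entry-by-entry:
  C[0][0] = min over k of (A[0][0] + B[0][0] = 2 + 8 = 10, A[0][1] + B[1][0] = -2 + 10 = 8) = 8 (attained at k = 1)
  C[0][1] = min over k of (A[0][0] + B[0][1] = 2 + -5 = -3, A[0][1] + B[1][1] = -2 + -4 = -6) = -6 (attained at k = 1)
  C[1][0] = min over k of (A[1][0] + B[0][0] = 2 + 8 = 10, A[1][1] + B[1][0] = 3 + 10 = 13) = 10 (attained at k = 0)
  C[1][1] = min over k of (A[1][0] + B[0][1] = 2 + -5 = -3, A[1][1] + B[1][1] = 3 + -4 = -1) = -3 (attained at k = 0)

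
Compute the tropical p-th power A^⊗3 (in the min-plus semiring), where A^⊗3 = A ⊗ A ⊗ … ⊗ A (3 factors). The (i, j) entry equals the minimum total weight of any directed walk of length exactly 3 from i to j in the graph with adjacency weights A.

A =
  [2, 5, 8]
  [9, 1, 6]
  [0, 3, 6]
A^⊗3 =
  [6, 7, 12]
  [7, 3, 8]
  [4, 5, 10]

Each entry (A^⊗3)_ij equals the minimum over all length-3 walks i = v_0 → v_1 → … → v_3 = j of Σ_t A[v_t][v_{t+1}]. For example, for (i, j) = (0, 2) we minimise over 9 possible intermediate vertex sequences; the minimum is 12, attained along the walk 0 → 0 → 0 → 2.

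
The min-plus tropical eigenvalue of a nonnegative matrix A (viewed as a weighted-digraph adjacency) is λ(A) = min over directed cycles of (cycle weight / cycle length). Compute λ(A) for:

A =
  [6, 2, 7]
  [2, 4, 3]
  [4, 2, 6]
λ(A) = 2

Enumerate directed cycles and compute their means (weight / length). Sample:
  cycle 0 → 0: weight = 6, length = 1, mean = 6/1 ≈ 6.000
  cycle 1 → 1: weight = 4, length = 1, mean = 4/1 ≈ 4.000
  cycle 2 → 2: weight = 6, length = 1, mean = 6/1 ≈ 6.000
  cycle 0 → 1 → 0: weight = 4, length = 2, mean = 4/2 ≈ 2.000
  cycle 0 → 2 → 0: weight = 11, length = 2, mean = 11/2 ≈ 5.500
  cycle 1 → 0 → 1: weight = 4, length = 2, mean = 4/2 ≈ 2.000
Minimum mean = 2.000, attained e.g. along the cycle 0 → 1 → 0 with weight 4 and length 2. So λ(A) = 4/2 = 2.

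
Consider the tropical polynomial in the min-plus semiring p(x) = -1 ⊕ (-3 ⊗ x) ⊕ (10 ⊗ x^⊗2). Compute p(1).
p(1) = -2

A tropical monomial a ⊗ x^⊗i evaluates to a + i · x. Evaluating each term at x = 1:
  Term 0 contributes -1 + 0 · 1 = -1
  Term 1 contributes -3 + 1 · 1 = -2
  Term 2 contributes 10 + 2 · 1 = 12
p(1) = ⊕ of these = min[-1, -2, 12] = -2.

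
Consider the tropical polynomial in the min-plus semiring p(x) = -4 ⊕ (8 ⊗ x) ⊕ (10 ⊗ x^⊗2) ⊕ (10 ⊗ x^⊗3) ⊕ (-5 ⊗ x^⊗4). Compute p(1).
p(1) = -4

A tropical monomial a ⊗ x^⊗i evaluates to a + i · x. Evaluating each term at x = 1:
  Term 0 contributes -4 + 0 · 1 = -4
  Term 1 contributes 8 + 1 · 1 = 9
  Term 2 contributes 10 + 2 · 1 = 12
  Term 3 contributes 10 + 3 · 1 = 13
  Term 4 contributes -5 + 4 · 1 = -1
p(1) = ⊕ of these = min[-4, 9, 12, 13, -1] = -4.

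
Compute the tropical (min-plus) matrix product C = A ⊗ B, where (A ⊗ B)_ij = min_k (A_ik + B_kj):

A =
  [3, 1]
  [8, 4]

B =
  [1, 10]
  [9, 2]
A ⊗ B =
  [4, 3]
  [9, 6]

Apply the min-plus product entry-by-entry:
  C[0][0] = min over k of (A[0][0] + B[0][0] = 3 + 1 = 4, A[0][1] + B[1][0] = 1 + 9 = 10) = 4 (attained at k = 0)
  C[0][1] = min over k of (A[0][0] + B[0][1] = 3 + 10 = 13, A[0][1] + B[1][1] = 1 + 2 = 3) = 3 (attained at k = 1)
  C[1][0] = min over k of (A[1][0] + B[0][0] = 8 + 1 = 9, A[1][1] + B[1][0] = 4 + 9 = 13) = 9 (attained at k = 0)
  C[1][1] = min over k of (A[1][0] + B[0][1] = 8 + 10 = 18, A[1][1] + B[1][1] = 4 + 2 = 6) = 6 (attained at k = 1)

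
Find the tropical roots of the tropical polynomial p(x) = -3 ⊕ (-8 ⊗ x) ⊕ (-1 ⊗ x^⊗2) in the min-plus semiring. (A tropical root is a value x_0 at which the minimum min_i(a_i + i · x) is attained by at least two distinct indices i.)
Roots: {-7, 5}

Each tropical root is a break point of the lower envelope of the lines y = a_i + i · x (there are 3 lines, with slopes 0, 1, ..., 2). Only the lines that attain the minimum somewhere contribute to roots; other lines are dominated. Here the surviving (envelope) indices are i = 2, i = 1, i = 0.
Intersections between consecutive envelope lines give the roots: for adjacent envelope indices i < j the intersection is x = (a_i − a_j) / (j − i). Reading off the sorted break points: {-7, 5}.
Verification: at each break x_0, at least two indices attain the minimum of min_i(a_i + i · x_0).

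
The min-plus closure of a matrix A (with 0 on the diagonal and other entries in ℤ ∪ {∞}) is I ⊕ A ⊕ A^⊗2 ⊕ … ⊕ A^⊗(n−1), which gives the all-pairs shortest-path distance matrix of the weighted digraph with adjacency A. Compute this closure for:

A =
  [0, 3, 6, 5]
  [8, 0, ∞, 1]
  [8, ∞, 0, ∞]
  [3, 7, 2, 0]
Closure =
  [0, 3, 6, 4]
  [4, 0, 3, 1]
  [8, 11, 0, 12]
  [3, 6, 2, 0]

This is the Floyd-Warshall all-pairs shortest-path computation. For each intermediate vertex k = 0, 1, …, 3, update dist[i][j] ← min(dist[i][j], dist[i][k] + dist[k][j]). The final matrix gives, for each (i, j), the minimum total weight of any directed path from i to j (possibly empty when i = j).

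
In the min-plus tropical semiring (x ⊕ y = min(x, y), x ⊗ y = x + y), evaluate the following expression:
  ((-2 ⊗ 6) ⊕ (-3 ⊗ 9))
((-2 ⊗ 6) ⊕ (-3 ⊗ 9)) = 4

Expand innermost to outermost. Recall ⊕ takes the minimum of its arguments and ⊗ takes their sum. Working out the expression ((-2 ⊗ 6) ⊕ (-3 ⊗ 9)) gives 4.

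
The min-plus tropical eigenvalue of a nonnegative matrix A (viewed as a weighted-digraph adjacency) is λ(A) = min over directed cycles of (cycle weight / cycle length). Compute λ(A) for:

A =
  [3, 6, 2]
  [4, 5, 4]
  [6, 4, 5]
λ(A) = 3

Enumerate directed cycles and compute their means (weight / length). Sample:
  cycle 0 → 0: weight = 3, length = 1, mean = 3/1 ≈ 3.000
  cycle 1 → 1: weight = 5, length = 1, mean = 5/1 ≈ 5.000
  cycle 2 → 2: weight = 5, length = 1, mean = 5/1 ≈ 5.000
  cycle 0 → 1 → 0: weight = 10, length = 2, mean = 10/2 ≈ 5.000
  cycle 0 → 2 → 0: weight = 8, length = 2, mean = 8/2 ≈ 4.000
  cycle 1 → 0 → 1: weight = 10, length = 2, mean = 10/2 ≈ 5.000
Minimum mean = 3.000, attained e.g. along the cycle 0 → 0 with weight 3 and length 1. So λ(A) = 3/1 = 3.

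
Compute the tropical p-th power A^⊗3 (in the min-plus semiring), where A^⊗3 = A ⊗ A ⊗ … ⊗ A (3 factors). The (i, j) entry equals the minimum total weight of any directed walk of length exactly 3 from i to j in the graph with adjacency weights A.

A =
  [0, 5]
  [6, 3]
A^⊗3 =
  [0, 5]
  [6, 9]

Each entry (A^⊗3)_ij equals the minimum over all length-3 walks i = v_0 → v_1 → … → v_3 = j of Σ_t A[v_t][v_{t+1}]. For example, for (i, j) = (0, 1) we minimise over 4 possible intermediate vertex sequences; the minimum is 5, attained along the walk 0 → 0 → 0 → 1.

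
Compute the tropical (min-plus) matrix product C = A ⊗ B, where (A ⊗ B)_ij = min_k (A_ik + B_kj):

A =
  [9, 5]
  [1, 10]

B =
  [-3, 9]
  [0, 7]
A ⊗ B =
  [5, 12]
  [-2, 10]

Apply the min-plus product entry-by-entry:
  C[0][0] = min over k of (A[0][0] + B[0][0] = 9 + -3 = 6, A[0][1] + B[1][0] = 5 + 0 = 5) = 5 (attained at k = 1)
  C[0][1] = min over k of (A[0][0] + B[0][1] = 9 + 9 = 18, A[0][1] + B[1][1] = 5 + 7 = 12) = 12 (attained at k = 1)
  C[1][0] = min over k of (A[1][0] + B[0][0] = 1 + -3 = -2, A[1][1] + B[1][0] = 10 + 0 = 10) = -2 (attained at k = 0)
  C[1][1] = min over k of (A[1][0] + B[0][1] = 1 + 9 = 10, A[1][1] + B[1][1] = 10 + 7 = 17) = 10 (attained at k = 0)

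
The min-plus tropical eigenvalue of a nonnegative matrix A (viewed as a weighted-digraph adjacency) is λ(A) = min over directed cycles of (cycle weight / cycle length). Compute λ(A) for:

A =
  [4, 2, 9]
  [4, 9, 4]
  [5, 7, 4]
λ(A) = 3

Enumerate directed cycles and compute their means (weight / length). Sample:
  cycle 0 → 0: weight = 4, length = 1, mean = 4/1 ≈ 4.000
  cycle 1 → 1: weight = 9, length = 1, mean = 9/1 ≈ 9.000
  cycle 2 → 2: weight = 4, length = 1, mean = 4/1 ≈ 4.000
  cycle 0 → 1 → 0: weight = 6, length = 2, mean = 6/2 ≈ 3.000
  cycle 0 → 2 → 0: weight = 14, length = 2, mean = 14/2 ≈ 7.000
  cycle 1 → 0 → 1: weight = 6, length = 2, mean = 6/2 ≈ 3.000
Minimum mean = 3.000, attained e.g. along the cycle 0 → 1 → 0 with weight 6 and length 2. So λ(A) = 6/2 = 3.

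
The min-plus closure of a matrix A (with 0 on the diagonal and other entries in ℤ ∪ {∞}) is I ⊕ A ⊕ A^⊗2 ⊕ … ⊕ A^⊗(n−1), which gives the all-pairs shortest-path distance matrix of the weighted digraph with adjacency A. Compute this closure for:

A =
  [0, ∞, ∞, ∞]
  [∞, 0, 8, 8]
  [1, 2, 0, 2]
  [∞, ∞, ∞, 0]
Closure =
  [0, ∞, ∞, ∞]
  [9, 0, 8, 8]
  [1, 2, 0, 2]
  [∞, ∞, ∞, 0]

This is the Floyd-Warshall all-pairs shortest-path computation. For each intermediate vertex k = 0, 1, …, 3, update dist[i][j] ← min(dist[i][j], dist[i][k] + dist[k][j]). The final matrix gives, for each (i, j), the minimum total weight of any directed path from i to j (possibly empty when i = j).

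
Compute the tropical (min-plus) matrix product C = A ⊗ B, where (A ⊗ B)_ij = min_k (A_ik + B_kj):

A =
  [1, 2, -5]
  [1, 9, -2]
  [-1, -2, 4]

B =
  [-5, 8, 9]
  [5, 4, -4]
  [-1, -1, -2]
A ⊗ B =
  [-6, -6, -7]
  [-4, -3, -4]
  [-6, 2, -6]

Apply the min-plus product entry-by-entry:
  C[0][0] = min over k of (A[0][0] + B[0][0] = 1 + -5 = -4, A[0][1] + B[1][0] = 2 + 5 = 7, A[0][2] + B[2][0] = -5 + -1 = -6) = -6 (attained at k = 2)
  C[0][1] = min over k of (A[0][0] + B[0][1] = 1 + 8 = 9, A[0][1] + B[1][1] = 2 + 4 = 6, A[0][2] + B[2][1] = -5 + -1 = -6) = -6 (attained at k = 2)
  C[0][2] = min over k of (A[0][0] + B[0][2] = 1 + 9 = 10, A[0][1] + B[1][2] = 2 + -4 = -2, A[0][2] + B[2][2] = -5 + -2 = -7) = -7 (attained at k = 2)
  C[1][0] = min over k of (A[1][0] + B[0][0] = 1 + -5 = -4, A[1][1] + B[1][0] = 9 + 5 = 14, A[1][2] + B[2][0] = -2 + -1 = -3) = -4 (attained at k = 0)
  C[1][1] = min over k of (A[1][0] + B[0][1] = 1 + 8 = 9, A[1][1] + B[1][1] = 9 + 4 = 13, A[1][2] + B[2][1] = -2 + -1 = -3) = -3 (attained at k = 2)
  C[1][2] = min over k of (A[1][0] + B[0][2] = 1 + 9 = 10, A[1][1] + B[1][2] = 9 + -4 = 5, A[1][2] + B[2][2] = -2 + -2 = -4) = -4 (attained at k = 2)
  C[2][0] = min over k of (A[2][0] + B[0][0] = -1 + -5 = -6, A[2][1] + B[1][0] = -2 + 5 = 3, A[2][2] + B[2][0] = 4 + -1 = 3) = -6 (attained at k = 0)
  C[2][1] = min over k of (A[2][0] + B[0][1] = -1 + 8 = 7, A[2][1] + B[1][1] = -2 + 4 = 2, A[2][2] + B[2][1] = 4 + -1 = 3) = 2 (attained at k = 1)
  C[2][2] = min over k of (A[2][0] + B[0][2] = -1 + 9 = 8, A[2][1] + B[1][2] = -2 + -4 = -6, A[2][2] + B[2][2] = 4 + -2 = 2) = -6 (attained at k = 1)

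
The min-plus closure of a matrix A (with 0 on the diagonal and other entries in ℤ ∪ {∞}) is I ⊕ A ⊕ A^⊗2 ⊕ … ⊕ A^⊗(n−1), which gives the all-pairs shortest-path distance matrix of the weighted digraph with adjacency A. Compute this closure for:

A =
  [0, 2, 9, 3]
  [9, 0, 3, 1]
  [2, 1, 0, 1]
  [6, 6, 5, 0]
Closure =
  [0, 2, 5, 3]
  [5, 0, 3, 1]
  [2, 1, 0, 1]
  [6, 6, 5, 0]

This is the Floyd-Warshall all-pairs shortest-path computation. For each intermediate vertex k = 0, 1, …, 3, update dist[i][j] ← min(dist[i][j], dist[i][k] + dist[k][j]). The final matrix gives, for each (i, j), the minimum total weight of any directed path from i to j (possibly empty when i = j).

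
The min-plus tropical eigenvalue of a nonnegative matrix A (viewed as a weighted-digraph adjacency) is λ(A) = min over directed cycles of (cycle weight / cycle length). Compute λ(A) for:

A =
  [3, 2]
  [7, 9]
λ(A) = 3

Enumerate directed cycles and compute their means (weight / length). Sample:
  cycle 0 → 0: weight = 3, length = 1, mean = 3/1 ≈ 3.000
  cycle 1 → 1: weight = 9, length = 1, mean = 9/1 ≈ 9.000
  cycle 0 → 1 → 0: weight = 9, length = 2, mean = 9/2 ≈ 4.500
  cycle 1 → 0 → 1: weight = 9, length = 2, mean = 9/2 ≈ 4.500
Minimum mean = 3.000, attained e.g. along the cycle 0 → 0 with weight 3 and length 1. So λ(A) = 3/1 = 3.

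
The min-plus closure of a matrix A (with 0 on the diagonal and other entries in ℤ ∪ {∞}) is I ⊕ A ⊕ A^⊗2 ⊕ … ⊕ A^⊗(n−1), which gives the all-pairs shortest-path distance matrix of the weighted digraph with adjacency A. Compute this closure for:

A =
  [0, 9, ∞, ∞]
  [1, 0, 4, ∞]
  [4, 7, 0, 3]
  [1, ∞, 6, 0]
Closure =
  [0, 9, 13, 16]
  [1, 0, 4, 7]
  [4, 7, 0, 3]
  [1, 10, 6, 0]

This is the Floyd-Warshall all-pairs shortest-path computation. For each intermediate vertex k = 0, 1, …, 3, update dist[i][j] ← min(dist[i][j], dist[i][k] + dist[k][j]). The final matrix gives, for each (i, j), the minimum total weight of any directed path from i to j (possibly empty when i = j).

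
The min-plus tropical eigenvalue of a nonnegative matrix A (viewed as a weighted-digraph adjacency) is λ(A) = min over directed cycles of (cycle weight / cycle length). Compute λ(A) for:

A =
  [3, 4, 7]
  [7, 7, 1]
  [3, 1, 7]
λ(A) = 1

Enumerate directed cycles and compute their means (weight / length). Sample:
  cycle 0 → 0: weight = 3, length = 1, mean = 3/1 ≈ 3.000
  cycle 1 → 1: weight = 7, length = 1, mean = 7/1 ≈ 7.000
  cycle 2 → 2: weight = 7, length = 1, mean = 7/1 ≈ 7.000
  cycle 0 → 1 → 0: weight = 11, length = 2, mean = 11/2 ≈ 5.500
  cycle 0 → 2 → 0: weight = 10, length = 2, mean = 10/2 ≈ 5.000
  cycle 1 → 0 → 1: weight = 11, length = 2, mean = 11/2 ≈ 5.500
Minimum mean = 1.000, attained e.g. along the cycle 1 → 2 → 1 with weight 2 and length 2. So λ(A) = 2/2 = 1.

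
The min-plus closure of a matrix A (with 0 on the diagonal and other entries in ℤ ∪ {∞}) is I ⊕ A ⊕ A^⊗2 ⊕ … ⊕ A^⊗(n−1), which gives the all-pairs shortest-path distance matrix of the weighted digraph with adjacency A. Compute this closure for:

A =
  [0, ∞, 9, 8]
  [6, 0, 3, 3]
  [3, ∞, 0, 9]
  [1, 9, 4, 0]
Closure =
  [0, 17, 9, 8]
  [4, 0, 3, 3]
  [3, 18, 0, 9]
  [1, 9, 4, 0]

This is the Floyd-Warshall all-pairs shortest-path computation. For each intermediate vertex k = 0, 1, …, 3, update dist[i][j] ← min(dist[i][j], dist[i][k] + dist[k][j]). The final matrix gives, for each (i, j), the minimum total weight of any directed path from i to j (possibly empty when i = j).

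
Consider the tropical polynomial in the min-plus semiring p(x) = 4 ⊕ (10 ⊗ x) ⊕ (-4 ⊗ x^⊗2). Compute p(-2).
p(-2) = -8

A tropical monomial a ⊗ x^⊗i evaluates to a + i · x. Evaluating each term at x = -2:
  Term 0 contributes 4 + 0 · -2 = 4
  Term 1 contributes 10 + 1 · -2 = 8
  Term 2 contributes -4 + 2 · -2 = -8
p(-2) = ⊕ of these = min[4, 8, -8] = -8.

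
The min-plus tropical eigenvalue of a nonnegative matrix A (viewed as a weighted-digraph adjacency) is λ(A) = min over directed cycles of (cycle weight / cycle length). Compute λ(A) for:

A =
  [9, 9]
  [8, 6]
λ(A) = 6

Enumerate directed cycles and compute their means (weight / length). Sample:
  cycle 0 → 0: weight = 9, length = 1, mean = 9/1 ≈ 9.000
  cycle 1 → 1: weight = 6, length = 1, mean = 6/1 ≈ 6.000
  cycle 0 → 1 → 0: weight = 17, length = 2, mean = 17/2 ≈ 8.500
  cycle 1 → 0 → 1: weight = 17, length = 2, mean = 17/2 ≈ 8.500
Minimum mean = 6.000, attained e.g. along the cycle 1 → 1 with weight 6 and length 1. So λ(A) = 6/1 = 6.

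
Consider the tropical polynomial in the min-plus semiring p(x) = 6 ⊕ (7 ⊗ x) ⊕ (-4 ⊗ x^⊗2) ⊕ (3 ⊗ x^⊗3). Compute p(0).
p(0) = -4

A tropical monomial a ⊗ x^⊗i evaluates to a + i · x. Evaluating each term at x = 0:
  Term 0 contributes 6 + 0 · 0 = 6
  Term 1 contributes 7 + 1 · 0 = 7
  Term 2 contributes -4 + 2 · 0 = -4
  Term 3 contributes 3 + 3 · 0 = 3
p(0) = ⊕ of these = min[6, 7, -4, 3] = -4.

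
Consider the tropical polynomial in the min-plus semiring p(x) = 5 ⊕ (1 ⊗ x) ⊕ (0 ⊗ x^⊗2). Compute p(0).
p(0) = 0

A tropical monomial a ⊗ x^⊗i evaluates to a + i · x. Evaluating each term at x = 0:
  Term 0 contributes 5 + 0 · 0 = 5
  Term 1 contributes 1 + 1 · 0 = 1
  Term 2 contributes 0 + 2 · 0 = 0
p(0) = ⊕ of these = min[5, 1, 0] = 0.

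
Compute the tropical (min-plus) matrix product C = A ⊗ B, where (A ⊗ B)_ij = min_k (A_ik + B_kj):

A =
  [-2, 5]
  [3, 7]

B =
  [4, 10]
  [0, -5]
A ⊗ B =
  [2, 0]
  [7, 2]

Apply the min-plus product entry-by-entry:
  C[0][0] = min over k of (A[0][0] + B[0][0] = -2 + 4 = 2, A[0][1] + B[1][0] = 5 + 0 = 5) = 2 (attained at k = 0)
  C[0][1] = min over k of (A[0][0] + B[0][1] = -2 + 10 = 8, A[0][1] + B[1][1] = 5 + -5 = 0) = 0 (attained at k = 1)
  C[1][0] = min over k of (A[1][0] + B[0][0] = 3 + 4 = 7, A[1][1] + B[1][0] = 7 + 0 = 7) = 7 (attained at k = 0)
  C[1][1] = min over k of (A[1][0] + B[0][1] = 3 + 10 = 13, A[1][1] + B[1][1] = 7 + -5 = 2) = 2 (attained at k = 1)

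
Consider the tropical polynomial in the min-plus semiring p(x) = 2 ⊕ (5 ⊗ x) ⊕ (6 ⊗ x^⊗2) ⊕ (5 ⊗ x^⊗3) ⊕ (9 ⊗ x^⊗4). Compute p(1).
p(1) = 2

A tropical monomial a ⊗ x^⊗i evaluates to a + i · x. Evaluating each term at x = 1:
  Term 0 contributes 2 + 0 · 1 = 2
  Term 1 contributes 5 + 1 · 1 = 6
  Term 2 contributes 6 + 2 · 1 = 8
  Term 3 contributes 5 + 3 · 1 = 8
  Term 4 contributes 9 + 4 · 1 = 13
p(1) = ⊕ of these = min[2, 6, 8, 8, 13] = 2.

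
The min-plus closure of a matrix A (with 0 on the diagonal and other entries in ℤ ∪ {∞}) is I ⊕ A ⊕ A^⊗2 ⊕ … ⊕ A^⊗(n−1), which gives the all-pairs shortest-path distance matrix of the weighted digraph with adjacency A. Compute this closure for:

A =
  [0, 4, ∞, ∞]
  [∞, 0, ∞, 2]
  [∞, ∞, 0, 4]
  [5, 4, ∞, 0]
Closure =
  [0, 4, ∞, 6]
  [7, 0, ∞, 2]
  [9, 8, 0, 4]
  [5, 4, ∞, 0]

This is the Floyd-Warshall all-pairs shortest-path computation. For each intermediate vertex k = 0, 1, …, 3, update dist[i][j] ← min(dist[i][j], dist[i][k] + dist[k][j]). The final matrix gives, for each (i, j), the minimum total weight of any directed path from i to j (possibly empty when i = j).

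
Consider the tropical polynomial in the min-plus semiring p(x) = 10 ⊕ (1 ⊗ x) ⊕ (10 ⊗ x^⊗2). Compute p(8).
p(8) = 9

A tropical monomial a ⊗ x^⊗i evaluates to a + i · x. Evaluating each term at x = 8:
  Term 0 contributes 10 + 0 · 8 = 10
  Term 1 contributes 1 + 1 · 8 = 9
  Term 2 contributes 10 + 2 · 8 = 26
p(8) = ⊕ of these = min[10, 9, 26] = 9.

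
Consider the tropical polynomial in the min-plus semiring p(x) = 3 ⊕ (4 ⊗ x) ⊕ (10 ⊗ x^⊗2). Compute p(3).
p(3) = 3

A tropical monomial a ⊗ x^⊗i evaluates to a + i · x. Evaluating each term at x = 3:
  Term 0 contributes 3 + 0 · 3 = 3
  Term 1 contributes 4 + 1 · 3 = 7
  Term 2 contributes 10 + 2 · 3 = 16
p(3) = ⊕ of these = min[3, 7, 16] = 3.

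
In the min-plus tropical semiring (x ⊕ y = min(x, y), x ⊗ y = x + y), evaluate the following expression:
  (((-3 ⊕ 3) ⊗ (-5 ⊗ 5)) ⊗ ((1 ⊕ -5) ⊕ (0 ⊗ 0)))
(((-3 ⊕ 3) ⊗ (-5 ⊗ 5)) ⊗ ((1 ⊕ -5) ⊕ (0 ⊗ 0))) = -8

Expand innermost to outermost. Recall ⊕ takes the minimum of its arguments and ⊗ takes their sum. Working out the expression (((-3 ⊕ 3) ⊗ (-5 ⊗ 5)) ⊗ ((1 ⊕ -5) ⊕ (0 ⊗ 0))) gives -8.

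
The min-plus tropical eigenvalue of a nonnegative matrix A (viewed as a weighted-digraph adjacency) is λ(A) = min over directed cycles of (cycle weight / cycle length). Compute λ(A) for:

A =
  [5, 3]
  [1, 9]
λ(A) = 2

Enumerate directed cycles and compute their means (weight / length). Sample:
  cycle 0 → 0: weight = 5, length = 1, mean = 5/1 ≈ 5.000
  cycle 1 → 1: weight = 9, length = 1, mean = 9/1 ≈ 9.000
  cycle 0 → 1 → 0: weight = 4, length = 2, mean = 4/2 ≈ 2.000
  cycle 1 → 0 → 1: weight = 4, length = 2, mean = 4/2 ≈ 2.000
Minimum mean = 2.000, attained e.g. along the cycle 0 → 1 → 0 with weight 4 and length 2. So λ(A) = 4/2 = 2.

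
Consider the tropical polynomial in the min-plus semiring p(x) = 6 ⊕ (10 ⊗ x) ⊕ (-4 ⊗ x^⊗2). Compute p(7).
p(7) = 6

A tropical monomial a ⊗ x^⊗i evaluates to a + i · x. Evaluating each term at x = 7:
  Term 0 contributes 6 + 0 · 7 = 6
  Term 1 contributes 10 + 1 · 7 = 17
  Term 2 contributes -4 + 2 · 7 = 10
p(7) = ⊕ of these = min[6, 17, 10] = 6.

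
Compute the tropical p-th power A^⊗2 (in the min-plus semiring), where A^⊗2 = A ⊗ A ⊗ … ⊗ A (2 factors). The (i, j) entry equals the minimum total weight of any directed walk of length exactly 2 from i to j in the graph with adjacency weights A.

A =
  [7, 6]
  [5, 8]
A^⊗2 =
  [11, 13]
  [12, 11]

Each entry (A^⊗2)_ij equals the minimum over all length-2 walks i = v_0 → v_1 → … → v_2 = j of Σ_t A[v_t][v_{t+1}]. For example, for (i, j) = (0, 1) we minimise over 2 possible intermediate vertex sequences; the minimum is 13, attained along the walk 0 → 0 → 1.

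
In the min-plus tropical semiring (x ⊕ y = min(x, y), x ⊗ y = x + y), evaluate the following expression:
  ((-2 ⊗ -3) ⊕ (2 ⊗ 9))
((-2 ⊗ -3) ⊕ (2 ⊗ 9)) = -5

Expand innermost to outermost. Recall ⊕ takes the minimum of its arguments and ⊗ takes their sum. Working out the expression ((-2 ⊗ -3) ⊕ (2 ⊗ 9)) gives -5.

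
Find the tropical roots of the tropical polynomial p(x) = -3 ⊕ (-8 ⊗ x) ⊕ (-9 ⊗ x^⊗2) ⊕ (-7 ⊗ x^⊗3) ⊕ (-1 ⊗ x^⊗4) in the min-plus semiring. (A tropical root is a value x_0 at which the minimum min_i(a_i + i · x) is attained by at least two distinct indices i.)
Roots: {-6, -2, 1, 5}

Each tropical root is a break point of the lower envelope of the lines y = a_i + i · x (there are 5 lines, with slopes 0, 1, ..., 4). Only the lines that attain the minimum somewhere contribute to roots; other lines are dominated. Here the surviving (envelope) indices are i = 4, i = 3, i = 2, i = 1, i = 0.
Intersections between consecutive envelope lines give the roots: for adjacent envelope indices i < j the intersection is x = (a_i − a_j) / (j − i). Reading off the sorted break points: {-6, -2, 1, 5}.
Verification: at each break x_0, at least two indices attain the minimum of min_i(a_i + i · x_0).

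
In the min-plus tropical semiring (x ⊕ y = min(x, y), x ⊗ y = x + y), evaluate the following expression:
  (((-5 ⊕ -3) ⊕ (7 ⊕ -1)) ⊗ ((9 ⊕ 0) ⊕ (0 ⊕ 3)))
(((-5 ⊕ -3) ⊕ (7 ⊕ -1)) ⊗ ((9 ⊕ 0) ⊕ (0 ⊕ 3))) = -5

Expand innermost to outermost. Recall ⊕ takes the minimum of its arguments and ⊗ takes their sum. Working out the expression (((-5 ⊕ -3) ⊕ (7 ⊕ -1)) ⊗ ((9 ⊕ 0) ⊕ (0 ⊕ 3))) gives -5.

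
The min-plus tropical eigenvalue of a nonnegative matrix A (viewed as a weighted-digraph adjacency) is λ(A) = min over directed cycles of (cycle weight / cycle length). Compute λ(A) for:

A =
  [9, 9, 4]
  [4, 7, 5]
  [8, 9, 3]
λ(A) = 3

Enumerate directed cycles and compute their means (weight / length). Sample:
  cycle 0 → 0: weight = 9, length = 1, mean = 9/1 ≈ 9.000
  cycle 1 → 1: weight = 7, length = 1, mean = 7/1 ≈ 7.000
  cycle 2 → 2: weight = 3, length = 1, mean = 3/1 ≈ 3.000
  cycle 0 → 1 → 0: weight = 13, length = 2, mean = 13/2 ≈ 6.500
  cycle 0 → 2 → 0: weight = 12, length = 2, mean = 12/2 ≈ 6.000
  cycle 1 → 0 → 1: weight = 13, length = 2, mean = 13/2 ≈ 6.500
Minimum mean = 3.000, attained e.g. along the cycle 2 → 2 with weight 3 and length 1. So λ(A) = 3/1 = 3.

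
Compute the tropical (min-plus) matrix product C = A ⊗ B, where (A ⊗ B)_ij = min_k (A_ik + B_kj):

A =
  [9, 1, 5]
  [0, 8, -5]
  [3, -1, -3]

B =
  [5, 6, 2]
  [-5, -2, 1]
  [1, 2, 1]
A ⊗ B =
  [-4, -1, 2]
  [-4, -3, -4]
  [-6, -3, -2]

Apply the min-plus product entry-by-entry:
  C[0][0] = min over k of (A[0][0] + B[0][0] = 9 + 5 = 14, A[0][1] + B[1][0] = 1 + -5 = -4, A[0][2] + B[2][0] = 5 + 1 = 6) = -4 (attained at k = 1)
  C[0][1] = min over k of (A[0][0] + B[0][1] = 9 + 6 = 15, A[0][1] + B[1][1] = 1 + -2 = -1, A[0][2] + B[2][1] = 5 + 2 = 7) = -1 (attained at k = 1)
  C[0][2] = min over k of (A[0][0] + B[0][2] = 9 + 2 = 11, A[0][1] + B[1][2] = 1 + 1 = 2, A[0][2] + B[2][2] = 5 + 1 = 6) = 2 (attained at k = 1)
  C[1][0] = min over k of (A[1][0] + B[0][0] = 0 + 5 = 5, A[1][1] + B[1][0] = 8 + -5 = 3, A[1][2] + B[2][0] = -5 + 1 = -4) = -4 (attained at k = 2)
  C[1][1] = min over k of (A[1][0] + B[0][1] = 0 + 6 = 6, A[1][1] + B[1][1] = 8 + -2 = 6, A[1][2] + B[2][1] = -5 + 2 = -3) = -3 (attained at k = 2)
  C[1][2] = min over k of (A[1][0] + B[0][2] = 0 + 2 = 2, A[1][1] + B[1][2] = 8 + 1 = 9, A[1][2] + B[2][2] = -5 + 1 = -4) = -4 (attained at k = 2)
  C[2][0] = min over k of (A[2][0] + B[0][0] = 3 + 5 = 8, A[2][1] + B[1][0] = -1 + -5 = -6, A[2][2] + B[2][0] = -3 + 1 = -2) = -6 (attained at k = 1)
  C[2][1] = min over k of (A[2][0] + B[0][1] = 3 + 6 = 9, A[2][1] + B[1][1] = -1 + -2 = -3, A[2][2] + B[2][1] = -3 + 2 = -1) = -3 (attained at k = 1)
  C[2][2] = min over k of (A[2][0] + B[0][2] = 3 + 2 = 5, A[2][1] + B[1][2] = -1 + 1 = 0, A[2][2] + B[2][2] = -3 + 1 = -2) = -2 (attained at k = 2)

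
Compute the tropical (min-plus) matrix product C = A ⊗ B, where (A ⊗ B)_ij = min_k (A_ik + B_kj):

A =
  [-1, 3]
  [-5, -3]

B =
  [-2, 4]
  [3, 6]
A ⊗ B =
  [-3, 3]
  [-7, -1]

Apply the min-plus product entry-by-entry:
  C[0][0] = min over k of (A[0][0] + B[0][0] = -1 + -2 = -3, A[0][1] + B[1][0] = 3 + 3 = 6) = -3 (attained at k = 0)
  C[0][1] = min over k of (A[0][0] + B[0][1] = -1 + 4 = 3, A[0][1] + B[1][1] = 3 + 6 = 9) = 3 (attained at k = 0)
  C[1][0] = min over k of (A[1][0] + B[0][0] = -5 + -2 = -7, A[1][1] + B[1][0] = -3 + 3 = 0) = -7 (attained at k = 0)
  C[1][1] = min over k of (A[1][0] + B[0][1] = -5 + 4 = -1, A[1][1] + B[1][1] = -3 + 6 = 3) = -1 (attained at k = 0)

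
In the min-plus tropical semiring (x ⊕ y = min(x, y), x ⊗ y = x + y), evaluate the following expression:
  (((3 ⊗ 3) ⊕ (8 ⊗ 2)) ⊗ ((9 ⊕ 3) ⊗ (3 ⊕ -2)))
(((3 ⊗ 3) ⊕ (8 ⊗ 2)) ⊗ ((9 ⊕ 3) ⊗ (3 ⊕ -2))) = 7

Expand innermost to outermost. Recall ⊕ takes the minimum of its arguments and ⊗ takes their sum. Working out the expression (((3 ⊗ 3) ⊕ (8 ⊗ 2)) ⊗ ((9 ⊕ 3) ⊗ (3 ⊕ -2))) gives 7.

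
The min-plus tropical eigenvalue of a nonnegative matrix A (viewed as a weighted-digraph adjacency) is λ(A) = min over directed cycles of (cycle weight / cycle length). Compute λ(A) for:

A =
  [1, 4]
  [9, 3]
λ(A) = 1

Enumerate directed cycles and compute their means (weight / length). Sample:
  cycle 0 → 0: weight = 1, length = 1, mean = 1/1 ≈ 1.000
  cycle 1 → 1: weight = 3, length = 1, mean = 3/1 ≈ 3.000
  cycle 0 → 1 → 0: weight = 13, length = 2, mean = 13/2 ≈ 6.500
  cycle 1 → 0 → 1: weight = 13, length = 2, mean = 13/2 ≈ 6.500
Minimum mean = 1.000, attained e.g. along the cycle 0 → 0 with weight 1 and length 1. So λ(A) = 1/1 = 1.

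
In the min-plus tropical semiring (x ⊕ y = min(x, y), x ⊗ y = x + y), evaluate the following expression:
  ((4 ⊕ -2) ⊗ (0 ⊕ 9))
((4 ⊕ -2) ⊗ (0 ⊕ 9)) = -2

Expand innermost to outermost. Recall ⊕ takes the minimum of its arguments and ⊗ takes their sum. Working out the expression ((4 ⊕ -2) ⊗ (0 ⊕ 9)) gives -2.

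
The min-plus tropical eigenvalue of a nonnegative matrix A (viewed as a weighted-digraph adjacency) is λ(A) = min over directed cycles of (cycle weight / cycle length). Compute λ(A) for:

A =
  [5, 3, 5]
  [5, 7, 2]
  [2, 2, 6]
λ(A) = 2

Enumerate directed cycles and compute their means (weight / length). Sample:
  cycle 0 → 0: weight = 5, length = 1, mean = 5/1 ≈ 5.000
  cycle 1 → 1: weight = 7, length = 1, mean = 7/1 ≈ 7.000
  cycle 2 → 2: weight = 6, length = 1, mean = 6/1 ≈ 6.000
  cycle 0 → 1 → 0: weight = 8, length = 2, mean = 8/2 ≈ 4.000
  cycle 0 → 2 → 0: weight = 7, length = 2, mean = 7/2 ≈ 3.500
  cycle 1 → 0 → 1: weight = 8, length = 2, mean = 8/2 ≈ 4.000
Minimum mean = 2.000, attained e.g. along the cycle 1 → 2 → 1 with weight 4 and length 2. So λ(A) = 4/2 = 2.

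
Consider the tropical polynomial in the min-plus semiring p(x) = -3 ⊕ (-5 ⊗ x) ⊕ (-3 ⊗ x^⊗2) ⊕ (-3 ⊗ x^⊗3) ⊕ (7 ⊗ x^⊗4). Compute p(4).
p(4) = -3

A tropical monomial a ⊗ x^⊗i evaluates to a + i · x. Evaluating each term at x = 4:
  Term 0 contributes -3 + 0 · 4 = -3
  Term 1 contributes -5 + 1 · 4 = -1
  Term 2 contributes -3 + 2 · 4 = 5
  Term 3 contributes -3 + 3 · 4 = 9
  Term 4 contributes 7 + 4 · 4 = 23
p(4) = ⊕ of these = min[-3, -1, 5, 9, 23] = -3.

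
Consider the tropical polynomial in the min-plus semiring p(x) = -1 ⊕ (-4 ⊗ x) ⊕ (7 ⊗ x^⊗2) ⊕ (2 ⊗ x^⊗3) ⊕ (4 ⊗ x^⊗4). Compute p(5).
p(5) = -1

A tropical monomial a ⊗ x^⊗i evaluates to a + i · x. Evaluating each term at x = 5:
  Term 0 contributes -1 + 0 · 5 = -1
  Term 1 contributes -4 + 1 · 5 = 1
  Term 2 contributes 7 + 2 · 5 = 17
  Term 3 contributes 2 + 3 · 5 = 17
  Term 4 contributes 4 + 4 · 5 = 24
p(5) = ⊕ of these = min[-1, 1, 17, 17, 24] = -1.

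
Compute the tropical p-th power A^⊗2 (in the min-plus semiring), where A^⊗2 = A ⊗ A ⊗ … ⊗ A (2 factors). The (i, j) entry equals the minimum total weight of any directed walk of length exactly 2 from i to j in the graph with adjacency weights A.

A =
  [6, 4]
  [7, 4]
A^⊗2 =
  [11, 8]
  [11, 8]

Each entry (A^⊗2)_ij equals the minimum over all length-2 walks i = v_0 → v_1 → … → v_2 = j of Σ_t A[v_t][v_{t+1}]. For example, for (i, j) = (0, 1) we minimise over 2 possible intermediate vertex sequences; the minimum is 8, attained along the walk 0 → 1 → 1.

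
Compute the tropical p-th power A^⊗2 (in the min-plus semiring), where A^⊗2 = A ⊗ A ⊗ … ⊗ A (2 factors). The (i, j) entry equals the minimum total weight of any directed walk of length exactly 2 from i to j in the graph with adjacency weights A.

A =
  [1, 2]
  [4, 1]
A^⊗2 =
  [2, 3]
  [5, 2]

Each entry (A^⊗2)_ij equals the minimum over all length-2 walks i = v_0 → v_1 → … → v_2 = j of Σ_t A[v_t][v_{t+1}]. For example, for (i, j) = (0, 1) we minimise over 2 possible intermediate vertex sequences; the minimum is 3, attained along the walk 0 → 0 → 1.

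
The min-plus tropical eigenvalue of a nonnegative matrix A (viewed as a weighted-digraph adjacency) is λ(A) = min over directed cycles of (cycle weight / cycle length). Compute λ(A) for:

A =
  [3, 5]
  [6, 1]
λ(A) = 1

Enumerate directed cycles and compute their means (weight / length). Sample:
  cycle 0 → 0: weight = 3, length = 1, mean = 3/1 ≈ 3.000
  cycle 1 → 1: weight = 1, length = 1, mean = 1/1 ≈ 1.000
  cycle 0 → 1 → 0: weight = 11, length = 2, mean = 11/2 ≈ 5.500
  cycle 1 → 0 → 1: weight = 11, length = 2, mean = 11/2 ≈ 5.500
Minimum mean = 1.000, attained e.g. along the cycle 1 → 1 with weight 1 and length 1. So λ(A) = 1/1 = 1.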